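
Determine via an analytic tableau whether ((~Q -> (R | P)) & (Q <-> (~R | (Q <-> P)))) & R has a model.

Initial set: {T (((~Q -> (R | P)) & (Q <-> (~R | (Q <-> P)))) & R)}.
T (((~Q -> (R | P)) & (Q <-> (~R | (Q <-> P)))) & R): α-rule — add T ((~Q -> (R | P)) & (Q <-> (~R | (Q <-> P)))), T R.
T ((~Q -> (R | P)) & (Q <-> (~R | (Q <-> P)))): α-rule — add T (~Q -> (R | P)), T (Q <-> (~R | (Q <-> P))).
T (~Q -> (R | P)): β-rule — branch into F ~Q  //  T (R | P).
  branch 1 (add F ~Q):
    T (Q <-> (~R | (Q <-> P))): β-rule — branch into T Q, T (~R | (Q <-> P))  //  F Q, F (~R | (Q <-> P)).
      branch 1.1 (add T Q, T (~R | (Q <-> P))):
        T (~R | (Q <-> P)): β-rule — branch into T ~R  //  T (Q <-> P).
          branch 1.1.1 (add T ~R):
            × closes — contains both R and ~R.
          branch 1.1.2 (add T (Q <-> P)):
            T (Q <-> P): β-rule — branch into T Q, T P  //  F Q, F P.
              branch 1.1.2.1 (add T Q, T P):
                ○ open, literals {P=1, Q=1, R=1}.
              branch 1.1.2.2 (add F Q, F P):
                × closes — contains both Q and ~Q.
      branch 1.2 (add F Q, F (~R | (Q <-> P))):
        × closes — contains both Q and ~Q.
  branch 2 (add T (R | P)):
    T (Q <-> (~R | (Q <-> P))): β-rule — branch into T Q, T (~R | (Q <-> P))  //  F Q, F (~R | (Q <-> P)).
      branch 2.1 (add T Q, T (~R | (Q <-> P))):
        T (R | P): β-rule — branch into T R  //  T P.
          branch 2.1.1 (add T R):
            T (~R | (Q <-> P)): β-rule — branch into T ~R  //  T (Q <-> P).
              branch 2.1.1.1 (add T ~R):
                × closes — contains both R and ~R.
              branch 2.1.1.2 (add T (Q <-> P)):
                T (Q <-> P): β-rule — branch into T Q, T P  //  F Q, F P.
                  branch 2.1.1.2.1 (add T Q, T P):
                    ○ open, literals {P=1, Q=1, R=1}.
                  branch 2.1.1.2.2 (add F Q, F P):
                    × closes — contains both Q and ~Q.
          branch 2.1.2 (add T P):
            T (~R | (Q <-> P)): β-rule — branch into T ~R  //  T (Q <-> P).
              branch 2.1.2.1 (add T ~R):
                × closes — contains both R and ~R.
              branch 2.1.2.2 (add T (Q <-> P)):
                T (Q <-> P): β-rule — branch into T Q, T P  //  F Q, F P.
                  branch 2.1.2.2.1 (add T Q, T P):
                    ○ open, literals {P=1, Q=1, R=1}.
                  branch 2.1.2.2.2 (add F Q, F P):
                    × closes — contains both Q and ~Q.
      branch 2.2 (add F Q, F (~R | (Q <-> P))):
        F (~R | (Q <-> P)): α-rule — add F ~R, F (Q <-> P).
        T (R | P): β-rule — branch into T R  //  T P.
          branch 2.2.1 (add T R):
            F (Q <-> P): β-rule — branch into T Q, F P  //  F Q, T P.
              branch 2.2.1.1 (add T Q, F P):
                × closes — contains both Q and ~Q.
              branch 2.2.1.2 (add F Q, T P):
                ○ open, literals {P=1, Q=0, R=1}.
          branch 2.2.2 (add T P):
            F (Q <-> P): β-rule — branch into T Q, F P  //  F Q, T P.
              branch 2.2.2.1 (add T Q, F P):
                × closes — contains both Q and ~Q.
              branch 2.2.2.2 (add F Q, T P):
                ○ open, literals {P=1, Q=0, R=1}.
9 branches closed, 5 open.
An open branch gives a satisfying assignment: P=1, Q=1, R=1.

Satisfiable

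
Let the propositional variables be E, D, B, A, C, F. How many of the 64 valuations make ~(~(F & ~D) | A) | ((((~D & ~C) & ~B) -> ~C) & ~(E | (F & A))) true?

28

Initial set: {(~(~(F & ~D) | A) | ((((~D & ~C) & ~B) -> ~C) & ~(E | (F & A))))}.
(~(~(F & ~D) | A) | ((((~D & ~C) & ~B) -> ~C) & ~(E | (F & A)))): β-rule — branch into ~(~(F & ~D) | A)  //  ((((~D & ~C) & ~B) -> ~C) & ~(E | (F & A))).
  branch 1 (add ~(~(F & ~D) | A)):
    ~(~(F & ~D) | A): α-rule — add ~~(F & ~D), ~A.
    ~~(F & ~D): α-rule — add F, ~D.
    ○ open, literals {A=false, D=false, F=true}.
  branch 2 (add ((((~D & ~C) & ~B) -> ~C) & ~(E | (F & A)))):
    ((((~D & ~C) & ~B) -> ~C) & ~(E | (F & A))): α-rule — add (((~D & ~C) & ~B) -> ~C), ~(E | (F & A)).
    ~(E | (F & A)): α-rule — add ~E, ~(F & A).
    (((~D & ~C) & ~B) -> ~C): β-rule — branch into ~((~D & ~C) & ~B)  //  ~C.
      branch 2.1 (add ~((~D & ~C) & ~B)):
        ~(F & A): β-rule — branch into ~F  //  ~A.
          branch 2.1.1 (add ~F):
            ~((~D & ~C) & ~B): β-rule — branch into ~(~D & ~C)  //  ~~B.
              branch 2.1.1.1 (add ~(~D & ~C)):
                ~(~D & ~C): β-rule — branch into ~~D  //  ~~C.
                  branch 2.1.1.1.1 (add ~~D):
                    ○ open, literals {D=true, E=false, F=false}.
                  branch 2.1.1.1.2 (add ~~C):
                    ○ open, literals {C=true, E=false, F=false}.
              branch 2.1.1.2 (add ~~B):
                ○ open, literals {B=true, E=false, F=false}.
          branch 2.1.2 (add ~A):
            ~((~D & ~C) & ~B): β-rule — branch into ~(~D & ~C)  //  ~~B.
              branch 2.1.2.1 (add ~(~D & ~C)):
                ~(~D & ~C): β-rule — branch into ~~D  //  ~~C.
                  branch 2.1.2.1.1 (add ~~D):
                    ○ open, literals {A=false, D=true, E=false}.
                  branch 2.1.2.1.2 (add ~~C):
                    ○ open, literals {A=false, C=true, E=false}.
              branch 2.1.2.2 (add ~~B):
                ○ open, literals {A=false, B=true, E=false}.
      branch 2.2 (add ~C):
        ~(F & A): β-rule — branch into ~F  //  ~A.
          branch 2.2.1 (add ~F):
            ○ open, literals {C=false, E=false, F=false}.
          branch 2.2.2 (add ~A):
            ○ open, literals {A=false, C=false, E=false}.
0 branches closed, 9 open.
Each open branch fixes some atoms; the unmentioned ones are free. Counting distinct full assignments: branch {A=false, D=false, F=true} (E, B, C) contributes 8 new; branch {D=true, E=false, F=false} (B, A, C) contributes 8 new; branch {C=true, E=false, F=false} (D, B, A) contributes 4 new; branch {B=true, E=false, F=false} (D, A, C) contributes 2 new; branch {A=false, D=true, E=false} (B, C, F) contributes 4 new; branch {A=false, C=true, E=false} (D, B, F) contributes 0 new; branch {A=false, B=true, E=false} (D, C, F) contributes 0 new; branch {C=false, E=false, F=false} (D, B, A) contributes 2 new; branch {A=false, C=false, E=false} (D, B, F) contributes 0 new. Total: 28.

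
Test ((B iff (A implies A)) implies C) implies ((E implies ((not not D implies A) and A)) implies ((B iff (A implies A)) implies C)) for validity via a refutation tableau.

Assume the negation and expand:
Initial set: {not (((B iff (A implies A)) implies C) implies ((E implies ((not not D implies A) and A)) implies ((B iff (A implies A)) implies C)))}.
not (((B iff (A implies A)) implies C) implies ((E implies ((not not D implies A) and A)) implies ((B iff (A implies A)) implies C))): α-rule — add ((B iff (A implies A)) implies C), not ((E implies ((not not D implies A) and A)) implies ((B iff (A implies A)) implies C)).
not ((E implies ((not not D implies A) and A)) implies ((B iff (A implies A)) implies C)): α-rule — add (E implies ((not not D implies A) and A)), not ((B iff (A implies A)) implies C).
not ((B iff (A implies A)) implies C): α-rule — add (B iff (A implies A)), not C.
((B iff (A implies A)) implies C): β-rule — branch into not (B iff (A implies A))  //  C.
  branch 1 (add not (B iff (A implies A))):
    (E implies ((not not D implies A) and A)): β-rule — branch into not E  //  ((not not D implies A) and A).
      branch 1.1 (add not E):
        (B iff (A implies A)): β-rule — branch into B, (A implies A)  //  not B, not (A implies A).
          branch 1.1.1 (add B, (A implies A)):
            not (B iff (A implies A)): β-rule — branch into B, not (A implies A)  //  not B, (A implies A).
              branch 1.1.1.1 (add B, not (A implies A)):
                not (A implies A): α-rule — add A, not A.
                × closes — contains both A and not A.
              branch 1.1.1.2 (add not B, (A implies A)):
                × closes — contains both B and not B.
          branch 1.1.2 (add not B, not (A implies A)):
            not (A implies A): α-rule — add A, not A.
            × closes — contains both A and not A.
      branch 1.2 (add ((not not D implies A) and A)):
        ((not not D implies A) and A): α-rule — add (not not D implies A), A.
        (B iff (A implies A)): β-rule — branch into B, (A implies A)  //  not B, not (A implies A).
          branch 1.2.1 (add B, (A implies A)):
            not (B iff (A implies A)): β-rule — branch into B, not (A implies A)  //  not B, (A implies A).
              branch 1.2.1.1 (add B, not (A implies A)):
                not (A implies A): α-rule — add A, not A.
                × closes — contains both A and not A.
              branch 1.2.1.2 (add not B, (A implies A)):
                × closes — contains both B and not B.
          branch 1.2.2 (add not B, not (A implies A)):
            not (A implies A): α-rule — add A, not A.
            × closes — contains both A and not A.
  branch 2 (add C):
    × closes — contains both C and not C.
All 7 branches close.
Every branch closed, so the negation is unsatisfiable and the formula is valid.

Valid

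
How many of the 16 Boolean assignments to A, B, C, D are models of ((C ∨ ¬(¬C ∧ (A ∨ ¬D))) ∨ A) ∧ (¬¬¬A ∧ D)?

Initial set: {(((C ∨ ¬(¬C ∧ (A ∨ ¬D))) ∨ A) ∧ (¬¬¬A ∧ D))}.
(((C ∨ ¬(¬C ∧ (A ∨ ¬D))) ∨ A) ∧ (¬¬¬A ∧ D)): α-rule — add ((C ∨ ¬(¬C ∧ (A ∨ ¬D))) ∨ A), (¬¬¬A ∧ D).
(¬¬¬A ∧ D): α-rule — add ¬¬¬A, D.
¬¬¬A: drop double negation, giving ¬A.
((C ∨ ¬(¬C ∧ (A ∨ ¬D))) ∨ A): β-rule — branch into (C ∨ ¬(¬C ∧ (A ∨ ¬D)))  //  A.
  branch 1 (add (C ∨ ¬(¬C ∧ (A ∨ ¬D)))):
    (C ∨ ¬(¬C ∧ (A ∨ ¬D))): β-rule — branch into C  //  ¬(¬C ∧ (A ∨ ¬D)).
      branch 1.1 (add C):
        ○ open, literals {A=F, C=T, D=T}.
      branch 1.2 (add ¬(¬C ∧ (A ∨ ¬D))):
        ¬(¬C ∧ (A ∨ ¬D)): β-rule — branch into ¬¬C  //  ¬(A ∨ ¬D).
          branch 1.2.1 (add ¬¬C):
            ○ open, literals {A=F, C=T, D=T}.
          branch 1.2.2 (add ¬(A ∨ ¬D)):
            ¬(A ∨ ¬D): α-rule — add ¬A, ¬¬D.
            ○ open, literals {A=F, D=T}.
  branch 2 (add A):
    × closes — contains both A and ¬A.
1 branch closed, 3 open.
Each open branch fixes some atoms; the unmentioned ones are free. Counting distinct full assignments: branch {A=F, C=T, D=T} (B) contributes 2 new; branch {A=F, C=T, D=T} (B) contributes 0 new; branch {A=F, D=T} (B, C) contributes 2 new. Total: 4.

4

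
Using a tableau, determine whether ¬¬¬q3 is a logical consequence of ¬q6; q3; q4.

No

Initial set: {¬q6; q3; q4; ¬¬¬¬q3}.
¬¬¬¬q3: drop double negation, giving ¬¬q3.
○ open, literals {q3=true, q4=true, q6=false}.
0 branches closed, 1 open.
An open branch gives a countermodel: q3=true, q4=true, q6=false (unmentioned atoms arbitrary); the premises hold there but the conclusion fails.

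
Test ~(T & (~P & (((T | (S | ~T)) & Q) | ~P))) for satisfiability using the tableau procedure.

Initial set: {~(T & (~P & (((T | (S | ~T)) & Q) | ~P)))}.
~(T & (~P & (((T | (S | ~T)) & Q) | ~P))): β-rule — branch into ~T  //  ~(~P & (((T | (S | ~T)) & Q) | ~P)).
  branch 1 (add ~T):
    ○ open, literals {T=F}.
  branch 2 (add ~(~P & (((T | (S | ~T)) & Q) | ~P))):
    ~(~P & (((T | (S | ~T)) & Q) | ~P)): β-rule — branch into ~~P  //  ~(((T | (S | ~T)) & Q) | ~P).
      branch 2.1 (add ~~P):
        ○ open, literals {P=T}.
      branch 2.2 (add ~(((T | (S | ~T)) & Q) | ~P)):
        ~(((T | (S | ~T)) & Q) | ~P): α-rule — add ~((T | (S | ~T)) & Q), ~~P.
        ~((T | (S | ~T)) & Q): β-rule — branch into ~(T | (S | ~T))  //  ~Q.
          branch 2.2.1 (add ~(T | (S | ~T))):
            ~(T | (S | ~T)): α-rule — add ~T, ~(S | ~T).
            ~(S | ~T): α-rule — add ~S, ~~T.
            × closes — contains both T and ~T.
          branch 2.2.2 (add ~Q):
            ○ open, literals {P=T, Q=F}.
1 branch closed, 3 open.
An open branch gives a satisfying assignment: T=F.

Satisfiable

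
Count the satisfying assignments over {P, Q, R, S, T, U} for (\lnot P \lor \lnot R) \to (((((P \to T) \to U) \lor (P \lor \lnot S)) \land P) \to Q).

56

Initial set: {T ((\lnot P \lor \lnot R) \to (((((P \to T) \to U) \lor (P \lor \lnot S)) \land P) \to Q))}.
T ((\lnot P \lor \lnot R) \to (((((P \to T) \to U) \lor (P \lor \lnot S)) \land P) \to Q)): β-rule — branch into F (\lnot P \lor \lnot R)  //  T (((((P \to T) \to U) \lor (P \lor \lnot S)) \land P) \to Q).
  branch 1 (add F (\lnot P \lor \lnot R)):
    F (\lnot P \lor \lnot R): α-rule — add F \lnot P, F \lnot R.
    ○ open, literals {P=1, R=1}.
  branch 2 (add T (((((P \to T) \to U) \lor (P \lor \lnot S)) \land P) \to Q)):
    T (((((P \to T) \to U) \lor (P \lor \lnot S)) \land P) \to Q): β-rule — branch into F ((((P \to T) \to U) \lor (P \lor \lnot S)) \land P)  //  T Q.
      branch 2.1 (add F ((((P \to T) \to U) \lor (P \lor \lnot S)) \land P)):
        F ((((P \to T) \to U) \lor (P \lor \lnot S)) \land P): β-rule — branch into F (((P \to T) \to U) \lor (P \lor \lnot S))  //  F P.
          branch 2.1.1 (add F (((P \to T) \to U) \lor (P \lor \lnot S))):
            F (((P \to T) \to U) \lor (P \lor \lnot S)): α-rule — add F ((P \to T) \to U), F (P \lor \lnot S).
            F ((P \to T) \to U): α-rule — add T (P \to T), F U.
            F (P \lor \lnot S): α-rule — add F P, F \lnot S.
            T (P \to T): β-rule — branch into F P  //  T T.
              branch 2.1.1.1 (add F P):
                ○ open, literals {P=0, S=1, U=0}.
              branch 2.1.1.2 (add T T):
                ○ open, literals {P=0, S=1, T=1, U=0}.
          branch 2.1.2 (add F P):
            ○ open, literals {P=0}.
      branch 2.2 (add T Q):
        ○ open, literals {Q=1}.
0 branches closed, 5 open.
Each open branch fixes some atoms; the unmentioned ones are free. Counting distinct full assignments: branch {P=1, R=1} (Q, S, T, U) contributes 16 new; branch {P=0, S=1, U=0} (Q, R, T) contributes 8 new; branch {P=0, S=1, T=1, U=0} (Q, R) contributes 0 new; branch {P=0} (Q, R, S, T, U) contributes 24 new; branch {Q=1} (P, R, S, T, U) contributes 8 new. Total: 56.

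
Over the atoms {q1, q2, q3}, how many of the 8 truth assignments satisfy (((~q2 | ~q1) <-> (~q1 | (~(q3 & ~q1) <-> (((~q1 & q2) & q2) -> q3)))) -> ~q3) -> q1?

6

Initial set: {((((~q2 | ~q1) <-> (~q1 | (~(q3 & ~q1) <-> (((~q1 & q2) & q2) -> q3)))) -> ~q3) -> q1)}.
((((~q2 | ~q1) <-> (~q1 | (~(q3 & ~q1) <-> (((~q1 & q2) & q2) -> q3)))) -> ~q3) -> q1): β-rule — branch into ~(((~q2 | ~q1) <-> (~q1 | (~(q3 & ~q1) <-> (((~q1 & q2) & q2) -> q3)))) -> ~q3)  //  q1.
  branch 1 (add ~(((~q2 | ~q1) <-> (~q1 | (~(q3 & ~q1) <-> (((~q1 & q2) & q2) -> q3)))) -> ~q3)):
    ~(((~q2 | ~q1) <-> (~q1 | (~(q3 & ~q1) <-> (((~q1 & q2) & q2) -> q3)))) -> ~q3): α-rule — add ((~q2 | ~q1) <-> (~q1 | (~(q3 & ~q1) <-> (((~q1 & q2) & q2) -> q3)))), ~~q3.
    ((~q2 | ~q1) <-> (~q1 | (~(q3 & ~q1) <-> (((~q1 & q2) & q2) -> q3)))): β-rule — branch into (~q2 | ~q1), (~q1 | (~(q3 & ~q1) <-> (((~q1 & q2) & q2) -> q3)))  //  ~(~q2 | ~q1), ~(~q1 | (~(q3 & ~q1) <-> (((~q1 & q2) & q2) -> q3))).
      branch 1.1 (add (~q2 | ~q1), (~q1 | (~(q3 & ~q1) <-> (((~q1 & q2) & q2) -> q3)))):
        (~q2 | ~q1): β-rule — branch into ~q2  //  ~q1.
          branch 1.1.1 (add ~q2):
            (~q1 | (~(q3 & ~q1) <-> (((~q1 & q2) & q2) -> q3))): β-rule — branch into ~q1  //  (~(q3 & ~q1) <-> (((~q1 & q2) & q2) -> q3)).
              branch 1.1.1.1 (add ~q1):
                ○ open, literals {q1=false, q2=false, q3=true}.
              branch 1.1.1.2 (add (~(q3 & ~q1) <-> (((~q1 & q2) & q2) -> q3))):
                (~(q3 & ~q1) <-> (((~q1 & q2) & q2) -> q3)): β-rule — branch into ~(q3 & ~q1), (((~q1 & q2) & q2) -> q3)  //  ~~(q3 & ~q1), ~(((~q1 & q2) & q2) -> q3).
                  branch 1.1.1.2.1 (add ~(q3 & ~q1), (((~q1 & q2) & q2) -> q3)):
                    ~(q3 & ~q1): β-rule — branch into ~q3  //  ~~q1.
                      branch 1.1.1.2.1.1 (add ~q3):
                        × closes — contains both q3 and ~q3.
                      branch 1.1.1.2.1.2 (add ~~q1):
                        (((~q1 & q2) & q2) -> q3): β-rule — branch into ~((~q1 & q2) & q2)  //  q3.
                          branch 1.1.1.2.1.2.1 (add ~((~q1 & q2) & q2)):
                            ~((~q1 & q2) & q2): β-rule — branch into ~(~q1 & q2)  //  ~q2.
                              branch 1.1.1.2.1.2.1.1 (add ~(~q1 & q2)):
                                ~(~q1 & q2): β-rule — branch into ~~q1  //  ~q2.
                                  branch 1.1.1.2.1.2.1.1.1 (add ~~q1):
                                    ○ open, literals {q1=true, q2=false, q3=true}.
                                  branch 1.1.1.2.1.2.1.1.2 (add ~q2):
                                    ○ open, literals {q1=true, q2=false, q3=true}.
                              branch 1.1.1.2.1.2.1.2 (add ~q2):
                                ○ open, literals {q1=true, q2=false, q3=true}.
                          branch 1.1.1.2.1.2.2 (add q3):
                            ○ open, literals {q1=true, q2=false, q3=true}.
                  branch 1.1.1.2.2 (add ~~(q3 & ~q1), ~(((~q1 & q2) & q2) -> q3)):
                    ~~(q3 & ~q1): α-rule — add q3, ~q1.
                    ~(((~q1 & q2) & q2) -> q3): α-rule — add ((~q1 & q2) & q2), ~q3.
                    × closes — contains both q3 and ~q3.
          branch 1.1.2 (add ~q1):
            (~q1 | (~(q3 & ~q1) <-> (((~q1 & q2) & q2) -> q3))): β-rule — branch into ~q1  //  (~(q3 & ~q1) <-> (((~q1 & q2) & q2) -> q3)).
              branch 1.1.2.1 (add ~q1):
                ○ open, literals {q1=false, q3=true}.
              branch 1.1.2.2 (add (~(q3 & ~q1) <-> (((~q1 & q2) & q2) -> q3))):
                (~(q3 & ~q1) <-> (((~q1 & q2) & q2) -> q3)): β-rule — branch into ~(q3 & ~q1), (((~q1 & q2) & q2) -> q3)  //  ~~(q3 & ~q1), ~(((~q1 & q2) & q2) -> q3).
                  branch 1.1.2.2.1 (add ~(q3 & ~q1), (((~q1 & q2) & q2) -> q3)):
                    ~(q3 & ~q1): β-rule — branch into ~q3  //  ~~q1.
                      branch 1.1.2.2.1.1 (add ~q3):
                        × closes — contains both q3 and ~q3.
                      branch 1.1.2.2.1.2 (add ~~q1):
                        × closes — contains both q1 and ~q1.
                  branch 1.1.2.2.2 (add ~~(q3 & ~q1), ~(((~q1 & q2) & q2) -> q3)):
                    ~~(q3 & ~q1): α-rule — add q3, ~q1.
                    ~(((~q1 & q2) & q2) -> q3): α-rule — add ((~q1 & q2) & q2), ~q3.
                    × closes — contains both q3 and ~q3.
      branch 1.2 (add ~(~q2 | ~q1), ~(~q1 | (~(q3 & ~q1) <-> (((~q1 & q2) & q2) -> q3)))):
        ~(~q2 | ~q1): α-rule — add ~~q2, ~~q1.
        ~(~q1 | (~(q3 & ~q1) <-> (((~q1 & q2) & q2) -> q3))): α-rule — add ~~q1, ~(~(q3 & ~q1) <-> (((~q1 & q2) & q2) -> q3)).
        ~(~(q3 & ~q1) <-> (((~q1 & q2) & q2) -> q3)): β-rule — branch into ~(q3 & ~q1), ~(((~q1 & q2) & q2) -> q3)  //  ~~(q3 & ~q1), (((~q1 & q2) & q2) -> q3).
          branch 1.2.1 (add ~(q3 & ~q1), ~(((~q1 & q2) & q2) -> q3)):
            ~(((~q1 & q2) & q2) -> q3): α-rule — add ((~q1 & q2) & q2), ~q3.
            × closes — contains both q3 and ~q3.
          branch 1.2.2 (add ~~(q3 & ~q1), (((~q1 & q2) & q2) -> q3)):
            ~~(q3 & ~q1): α-rule — add q3, ~q1.
            × closes — contains both q1 and ~q1.
  branch 2 (add q1):
    ○ open, literals {q1=true}.
7 branches closed, 7 open.
Each open branch fixes some atoms; the unmentioned ones are free. Counting distinct full assignments: branch {q1=false, q2=false, q3=true} (none free) contributes 1 new; branch {q1=true, q2=false, q3=true} (none free) contributes 1 new; branch {q1=true, q2=false, q3=true} (none free) contributes 0 new; branch {q1=true, q2=false, q3=true} (none free) contributes 0 new; branch {q1=true, q2=false, q3=true} (none free) contributes 0 new; branch {q1=false, q3=true} (q2) contributes 1 new; branch {q1=true} (q2, q3) contributes 3 new. Total: 6.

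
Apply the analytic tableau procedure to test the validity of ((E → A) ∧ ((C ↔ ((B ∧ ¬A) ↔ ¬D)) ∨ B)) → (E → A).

Assume the negation and expand:
Initial set: {¬(((E → A) ∧ ((C ↔ ((B ∧ ¬A) ↔ ¬D)) ∨ B)) → (E → A))}.
¬(((E → A) ∧ ((C ↔ ((B ∧ ¬A) ↔ ¬D)) ∨ B)) → (E → A)): α-rule — add ((E → A) ∧ ((C ↔ ((B ∧ ¬A) ↔ ¬D)) ∨ B)), ¬(E → A).
((E → A) ∧ ((C ↔ ((B ∧ ¬A) ↔ ¬D)) ∨ B)): α-rule — add (E → A), ((C ↔ ((B ∧ ¬A) ↔ ¬D)) ∨ B).
¬(E → A): α-rule — add E, ¬A.
(E → A): β-rule — branch into ¬E  //  A.
  branch 1 (add ¬E):
    × closes — contains both E and ¬E.
  branch 2 (add A):
    × closes — contains both A and ¬A.
All 2 branches close.
Every branch closed, so the negation is unsatisfiable and the formula is valid.

Valid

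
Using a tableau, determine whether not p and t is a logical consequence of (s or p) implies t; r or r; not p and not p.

Initial set: {T ((s or p) implies t); T (r or r); T (not p and not p); F (not p and t)}.
T (not p and not p): α-rule — add T not p, T not p.
T ((s or p) implies t): β-rule — branch into F (s or p)  //  T t.
  branch 1 (add F (s or p)):
    F (s or p): α-rule — add F s, F p.
    T (r or r): β-rule — branch into T r  //  T r.
      branch 1.1 (add T r):
        F (not p and t): β-rule — branch into F not p  //  F t.
          branch 1.1.1 (add F not p):
            × closes — contains both p and not p.
          branch 1.1.2 (add F t):
            ○ open, literals {p=false, r=true, s=false, t=false}.
      branch 1.2 (add T r):
        F (not p and t): β-rule — branch into F not p  //  F t.
          branch 1.2.1 (add F not p):
            × closes — contains both p and not p.
          branch 1.2.2 (add F t):
            ○ open, literals {p=false, r=true, s=false, t=false}.
  branch 2 (add T t):
    T (r or r): β-rule — branch into T r  //  T r.
      branch 2.1 (add T r):
        F (not p and t): β-rule — branch into F not p  //  F t.
          branch 2.1.1 (add F not p):
            × closes — contains both p and not p.
          branch 2.1.2 (add F t):
            × closes — contains both t and not t.
      branch 2.2 (add T r):
        F (not p and t): β-rule — branch into F not p  //  F t.
          branch 2.2.1 (add F not p):
            × closes — contains both p and not p.
          branch 2.2.2 (add F t):
            × closes — contains both t and not t.
6 branches closed, 2 open.
An open branch gives a countermodel: p=false, r=true, s=false, t=false (unmentioned atoms arbitrary); the premises hold there but the conclusion fails.

No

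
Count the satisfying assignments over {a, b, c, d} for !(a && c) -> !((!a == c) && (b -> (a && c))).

Initial set: {T (!(a && c) -> !((!a == c) && (b -> (a && c))))}.
T (!(a && c) -> !((!a == c) && (b -> (a && c)))): β-rule — branch into F !(a && c)  //  T !((!a == c) && (b -> (a && c))).
  branch 1 (add F !(a && c)):
    F !(a && c): α-rule — add T a, T c.
    ○ open, literals {a=true, c=true}.
  branch 2 (add T !((!a == c) && (b -> (a && c)))):
    T !((!a == c) && (b -> (a && c))): β-rule — branch into F (!a == c)  //  F (b -> (a && c)).
      branch 2.1 (add F (!a == c)):
        F (!a == c): β-rule — branch into T !a, F c  //  F !a, T c.
          branch 2.1.1 (add T !a, F c):
            ○ open, literals {a=false, c=false}.
          branch 2.1.2 (add F !a, T c):
            ○ open, literals {a=true, c=true}.
      branch 2.2 (add F (b -> (a && c))):
        F (b -> (a && c)): α-rule — add T b, F (a && c).
        F (a && c): β-rule — branch into F a  //  F c.
          branch 2.2.1 (add F a):
            ○ open, literals {a=false, b=true}.
          branch 2.2.2 (add F c):
            ○ open, literals {b=true, c=false}.
0 branches closed, 5 open.
Each open branch fixes some atoms; the unmentioned ones are free. Counting distinct full assignments: branch {a=true, c=true} (b, d) contributes 4 new; branch {a=false, c=false} (b, d) contributes 4 new; branch {a=true, c=true} (b, d) contributes 0 new; branch {a=false, b=true} (c, d) contributes 2 new; branch {b=true, c=false} (a, d) contributes 2 new. Total: 12.

12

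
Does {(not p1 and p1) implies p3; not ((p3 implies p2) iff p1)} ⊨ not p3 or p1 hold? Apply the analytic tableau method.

No

Initial set: {((not p1 and p1) implies p3); not ((p3 implies p2) iff p1); not (not p3 or p1)}.
not (not p3 or p1): α-rule — add not not p3, not p1.
((not p1 and p1) implies p3): β-rule — branch into not (not p1 and p1)  //  p3.
  branch 1 (add not (not p1 and p1)):
    not ((p3 implies p2) iff p1): β-rule — branch into (p3 implies p2), not p1  //  not (p3 implies p2), p1.
      branch 1.1 (add (p3 implies p2), not p1):
        not (not p1 and p1): β-rule — branch into not not p1  //  not p1.
          branch 1.1.1 (add not not p1):
            × closes — contains both p1 and not p1.
          branch 1.1.2 (add not p1):
            (p3 implies p2): β-rule — branch into not p3  //  p2.
              branch 1.1.2.1 (add not p3):
                × closes — contains both p3 and not p3.
              branch 1.1.2.2 (add p2):
                ○ open, literals {p1=F, p2=T, p3=T}.
      branch 1.2 (add not (p3 implies p2), p1):
        × closes — contains both p1 and not p1.
  branch 2 (add p3):
    not ((p3 implies p2) iff p1): β-rule — branch into (p3 implies p2), not p1  //  not (p3 implies p2), p1.
      branch 2.1 (add (p3 implies p2), not p1):
        (p3 implies p2): β-rule — branch into not p3  //  p2.
          branch 2.1.1 (add not p3):
            × closes — contains both p3 and not p3.
          branch 2.1.2 (add p2):
            ○ open, literals {p1=F, p2=T, p3=T}.
      branch 2.2 (add not (p3 implies p2), p1):
        × closes — contains both p1 and not p1.
5 branches closed, 2 open.
An open branch gives a countermodel: p1=F, p2=T, p3=T (unmentioned atoms arbitrary); the premises hold there but the conclusion fails.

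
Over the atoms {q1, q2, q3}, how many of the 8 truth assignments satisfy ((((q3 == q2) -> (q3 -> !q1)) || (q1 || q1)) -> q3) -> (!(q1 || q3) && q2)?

Initial set: {(((((q3 == q2) -> (q3 -> !q1)) || (q1 || q1)) -> q3) -> (!(q1 || q3) && q2))}.
(((((q3 == q2) -> (q3 -> !q1)) || (q1 || q1)) -> q3) -> (!(q1 || q3) && q2)): β-rule — branch into !((((q3 == q2) -> (q3 -> !q1)) || (q1 || q1)) -> q3)  //  (!(q1 || q3) && q2).
  branch 1 (add !((((q3 == q2) -> (q3 -> !q1)) || (q1 || q1)) -> q3)):
    !((((q3 == q2) -> (q3 -> !q1)) || (q1 || q1)) -> q3): α-rule — add (((q3 == q2) -> (q3 -> !q1)) || (q1 || q1)), !q3.
    (((q3 == q2) -> (q3 -> !q1)) || (q1 || q1)): β-rule — branch into ((q3 == q2) -> (q3 -> !q1))  //  (q1 || q1).
      branch 1.1 (add ((q3 == q2) -> (q3 -> !q1))):
        ((q3 == q2) -> (q3 -> !q1)): β-rule — branch into !(q3 == q2)  //  (q3 -> !q1).
          branch 1.1.1 (add !(q3 == q2)):
            !(q3 == q2): β-rule — branch into q3, !q2  //  !q3, q2.
              branch 1.1.1.1 (add q3, !q2):
                × closes — contains both q3 and !q3.
              branch 1.1.1.2 (add !q3, q2):
                ○ open, literals {q2=T, q3=F}.
          branch 1.1.2 (add (q3 -> !q1)):
            (q3 -> !q1): β-rule — branch into !q3  //  !q1.
              branch 1.1.2.1 (add !q3):
                ○ open, literals {q3=F}.
              branch 1.1.2.2 (add !q1):
                ○ open, literals {q1=F, q3=F}.
      branch 1.2 (add (q1 || q1)):
        (q1 || q1): β-rule — branch into q1  //  q1.
          branch 1.2.1 (add q1):
            ○ open, literals {q1=T, q3=F}.
          branch 1.2.2 (add q1):
            ○ open, literals {q1=T, q3=F}.
  branch 2 (add (!(q1 || q3) && q2)):
    (!(q1 || q3) && q2): α-rule — add !(q1 || q3), q2.
    !(q1 || q3): α-rule — add !q1, !q3.
    ○ open, literals {q1=F, q2=T, q3=F}.
1 branch closed, 6 open.
Each open branch fixes some atoms; the unmentioned ones are free. Counting distinct full assignments: branch {q2=T, q3=F} (q1) contributes 2 new; branch {q3=F} (q1, q2) contributes 2 new; branch {q1=F, q3=F} (q2) contributes 0 new; branch {q1=T, q3=F} (q2) contributes 0 new; branch {q1=T, q3=F} (q2) contributes 0 new; branch {q1=F, q2=T, q3=F} (none free) contributes 0 new. Total: 4.

4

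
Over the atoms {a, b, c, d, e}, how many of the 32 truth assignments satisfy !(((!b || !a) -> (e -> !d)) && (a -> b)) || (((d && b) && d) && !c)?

Initial set: {(!(((!b || !a) -> (e -> !d)) && (a -> b)) || (((d && b) && d) && !c))}.
(!(((!b || !a) -> (e -> !d)) && (a -> b)) || (((d && b) && d) && !c)): β-rule — branch into !(((!b || !a) -> (e -> !d)) && (a -> b))  //  (((d && b) && d) && !c).
  branch 1 (add !(((!b || !a) -> (e -> !d)) && (a -> b))):
    !(((!b || !a) -> (e -> !d)) && (a -> b)): β-rule — branch into !((!b || !a) -> (e -> !d))  //  !(a -> b).
      branch 1.1 (add !((!b || !a) -> (e -> !d))):
        !((!b || !a) -> (e -> !d)): α-rule — add (!b || !a), !(e -> !d).
        !(e -> !d): α-rule — add e, !!d.
        (!b || !a): β-rule — branch into !b  //  !a.
          branch 1.1.1 (add !b):
            ○ open, literals {b=F, d=T, e=T}.
          branch 1.1.2 (add !a):
            ○ open, literals {a=F, d=T, e=T}.
      branch 1.2 (add !(a -> b)):
        !(a -> b): α-rule — add a, !b.
        ○ open, literals {a=T, b=F}.
  branch 2 (add (((d && b) && d) && !c)):
    (((d && b) && d) && !c): α-rule — add ((d && b) && d), !c.
    ((d && b) && d): α-rule — add (d && b), d.
    (d && b): α-rule — add d, b.
    ○ open, literals {b=T, c=F, d=T}.
0 branches closed, 4 open.
Each open branch fixes some atoms; the unmentioned ones are free. Counting distinct full assignments: branch {b=F, d=T, e=T} (a, c) contributes 4 new; branch {a=F, d=T, e=T} (b, c) contributes 2 new; branch {a=T, b=F} (c, d, e) contributes 6 new; branch {b=T, c=F, d=T} (a, e) contributes 3 new. Total: 15.

15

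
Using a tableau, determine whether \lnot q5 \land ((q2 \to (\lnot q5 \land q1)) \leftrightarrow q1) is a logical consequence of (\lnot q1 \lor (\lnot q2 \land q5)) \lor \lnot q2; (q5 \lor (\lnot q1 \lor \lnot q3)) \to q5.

Initial set: {((\lnot q1 \lor (\lnot q2 \land q5)) \lor \lnot q2); ((q5 \lor (\lnot q1 \lor \lnot q3)) \to q5); \lnot (\lnot q5 \land ((q2 \to (\lnot q5 \land q1)) \leftrightarrow q1))}.
((\lnot q1 \lor (\lnot q2 \land q5)) \lor \lnot q2): β-rule — branch into (\lnot q1 \lor (\lnot q2 \land q5))  //  \lnot q2.
  branch 1 (add (\lnot q1 \lor (\lnot q2 \land q5))):
    ((q5 \lor (\lnot q1 \lor \lnot q3)) \to q5): β-rule — branch into \lnot (q5 \lor (\lnot q1 \lor \lnot q3))  //  q5.
      branch 1.1 (add \lnot (q5 \lor (\lnot q1 \lor \lnot q3))):
        \lnot (q5 \lor (\lnot q1 \lor \lnot q3)): α-rule — add \lnot q5, \lnot (\lnot q1 \lor \lnot q3).
        \lnot (\lnot q1 \lor \lnot q3): α-rule — add \lnot \lnot q1, \lnot \lnot q3.
        \lnot (\lnot q5 \land ((q2 \to (\lnot q5 \land q1)) \leftrightarrow q1)): β-rule — branch into \lnot \lnot q5  //  \lnot ((q2 \to (\lnot q5 \land q1)) \leftrightarrow q1).
          branch 1.1.1 (add \lnot \lnot q5):
            × closes — contains both q5 and \lnot q5.
          branch 1.1.2 (add \lnot ((q2 \to (\lnot q5 \land q1)) \leftrightarrow q1)):
            (\lnot q1 \lor (\lnot q2 \land q5)): β-rule — branch into \lnot q1  //  (\lnot q2 \land q5).
              branch 1.1.2.1 (add \lnot q1):
                × closes — contains both q1 and \lnot q1.
              branch 1.1.2.2 (add (\lnot q2 \land q5)):
                (\lnot q2 \land q5): α-rule — add \lnot q2, q5.
                × closes — contains both q5 and \lnot q5.
      branch 1.2 (add q5):
        \lnot (\lnot q5 \land ((q2 \to (\lnot q5 \land q1)) \leftrightarrow q1)): β-rule — branch into \lnot \lnot q5  //  \lnot ((q2 \to (\lnot q5 \land q1)) \leftrightarrow q1).
          branch 1.2.1 (add \lnot \lnot q5):
            (\lnot q1 \lor (\lnot q2 \land q5)): β-rule — branch into \lnot q1  //  (\lnot q2 \land q5).
              branch 1.2.1.1 (add \lnot q1):
                ○ open, literals {q1=0, q5=1}.
              branch 1.2.1.2 (add (\lnot q2 \land q5)):
                (\lnot q2 \land q5): α-rule — add \lnot q2, q5.
                ○ open, literals {q2=0, q5=1}.
          branch 1.2.2 (add \lnot ((q2 \to (\lnot q5 \land q1)) \leftrightarrow q1)):
            (\lnot q1 \lor (\lnot q2 \land q5)): β-rule — branch into \lnot q1  //  (\lnot q2 \land q5).
              branch 1.2.2.1 (add \lnot q1):
                \lnot ((q2 \to (\lnot q5 \land q1)) \leftrightarrow q1): β-rule — branch into (q2 \to (\lnot q5 \land q1)), \lnot q1  //  \lnot (q2 \to (\lnot q5 \land q1)), q1.
                  branch 1.2.2.1.1 (add (q2 \to (\lnot q5 \land q1)), \lnot q1):
                    (q2 \to (\lnot q5 \land q1)): β-rule — branch into \lnot q2  //  (\lnot q5 \land q1).
                      branch 1.2.2.1.1.1 (add \lnot q2):
                        ○ open, literals {q1=0, q2=0, q5=1}.
                      branch 1.2.2.1.1.2 (add (\lnot q5 \land q1)):
                        (\lnot q5 \land q1): α-rule — add \lnot q5, q1.
                        × closes — contains both q5 and \lnot q5.
                  branch 1.2.2.1.2 (add \lnot (q2 \to (\lnot q5 \land q1)), q1):
                    × closes — contains both q1 and \lnot q1.
              branch 1.2.2.2 (add (\lnot q2 \land q5)):
                (\lnot q2 \land q5): α-rule — add \lnot q2, q5.
                \lnot ((q2 \to (\lnot q5 \land q1)) \leftrightarrow q1): β-rule — branch into (q2 \to (\lnot q5 \land q1)), \lnot q1  //  \lnot (q2 \to (\lnot q5 \land q1)), q1.
                  branch 1.2.2.2.1 (add (q2 \to (\lnot q5 \land q1)), \lnot q1):
                    (q2 \to (\lnot q5 \land q1)): β-rule — branch into \lnot q2  //  (\lnot q5 \land q1).
                      branch 1.2.2.2.1.1 (add \lnot q2):
                        ○ open, literals {q1=0, q2=0, q5=1}.
                      branch 1.2.2.2.1.2 (add (\lnot q5 \land q1)):
                        (\lnot q5 \land q1): α-rule — add \lnot q5, q1.
                        × closes — contains both q5 and \lnot q5.
                  branch 1.2.2.2.2 (add \lnot (q2 \to (\lnot q5 \land q1)), q1):
                    \lnot (q2 \to (\lnot q5 \land q1)): α-rule — add q2, \lnot (\lnot q5 \land q1).
                    × closes — contains both q2 and \lnot q2.
  branch 2 (add \lnot q2):
    ((q5 \lor (\lnot q1 \lor \lnot q3)) \to q5): β-rule — branch into \lnot (q5 \lor (\lnot q1 \lor \lnot q3))  //  q5.
      branch 2.1 (add \lnot (q5 \lor (\lnot q1 \lor \lnot q3))):
        \lnot (q5 \lor (\lnot q1 \lor \lnot q3)): α-rule — add \lnot q5, \lnot (\lnot q1 \lor \lnot q3).
        \lnot (\lnot q1 \lor \lnot q3): α-rule — add \lnot \lnot q1, \lnot \lnot q3.
        \lnot (\lnot q5 \land ((q2 \to (\lnot q5 \land q1)) \leftrightarrow q1)): β-rule — branch into \lnot \lnot q5  //  \lnot ((q2 \to (\lnot q5 \land q1)) \leftrightarrow q1).
          branch 2.1.1 (add \lnot \lnot q5):
            × closes — contains both q5 and \lnot q5.
          branch 2.1.2 (add \lnot ((q2 \to (\lnot q5 \land q1)) \leftrightarrow q1)):
            \lnot ((q2 \to (\lnot q5 \land q1)) \leftrightarrow q1): β-rule — branch into (q2 \to (\lnot q5 \land q1)), \lnot q1  //  \lnot (q2 \to (\lnot q5 \land q1)), q1.
              branch 2.1.2.1 (add (q2 \to (\lnot q5 \land q1)), \lnot q1):
                × closes — contains both q1 and \lnot q1.
              branch 2.1.2.2 (add \lnot (q2 \to (\lnot q5 \land q1)), q1):
                \lnot (q2 \to (\lnot q5 \land q1)): α-rule — add q2, \lnot (\lnot q5 \land q1).
                × closes — contains both q2 and \lnot q2.
      branch 2.2 (add q5):
        \lnot (\lnot q5 \land ((q2 \to (\lnot q5 \land q1)) \leftrightarrow q1)): β-rule — branch into \lnot \lnot q5  //  \lnot ((q2 \to (\lnot q5 \land q1)) \leftrightarrow q1).
          branch 2.2.1 (add \lnot \lnot q5):
            ○ open, literals {q2=0, q5=1}.
          branch 2.2.2 (add \lnot ((q2 \to (\lnot q5 \land q1)) \leftrightarrow q1)):
            \lnot ((q2 \to (\lnot q5 \land q1)) \leftrightarrow q1): β-rule — branch into (q2 \to (\lnot q5 \land q1)), \lnot q1  //  \lnot (q2 \to (\lnot q5 \land q1)), q1.
              branch 2.2.2.1 (add (q2 \to (\lnot q5 \land q1)), \lnot q1):
                (q2 \to (\lnot q5 \land q1)): β-rule — branch into \lnot q2  //  (\lnot q5 \land q1).
                  branch 2.2.2.1.1 (add \lnot q2):
                    ○ open, literals {q1=0, q2=0, q5=1}.
                  branch 2.2.2.1.2 (add (\lnot q5 \land q1)):
                    (\lnot q5 \land q1): α-rule — add \lnot q5, q1.
                    × closes — contains both q5 and \lnot q5.
              branch 2.2.2.2 (add \lnot (q2 \to (\lnot q5 \land q1)), q1):
                \lnot (q2 \to (\lnot q5 \land q1)): α-rule — add q2, \lnot (\lnot q5 \land q1).
                × closes — contains both q2 and \lnot q2.
12 branches closed, 6 open.
An open branch gives a countermodel: q1=0, q5=1 (unmentioned atoms arbitrary); the premises hold there but the conclusion fails.

No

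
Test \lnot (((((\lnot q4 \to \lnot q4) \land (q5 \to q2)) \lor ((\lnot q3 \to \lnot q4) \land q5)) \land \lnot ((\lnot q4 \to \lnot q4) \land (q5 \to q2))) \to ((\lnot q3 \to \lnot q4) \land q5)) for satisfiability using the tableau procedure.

Initial set: {\lnot (((((\lnot q4 \to \lnot q4) \land (q5 \to q2)) \lor ((\lnot q3 \to \lnot q4) \land q5)) \land \lnot ((\lnot q4 \to \lnot q4) \land (q5 \to q2))) \to ((\lnot q3 \to \lnot q4) \land q5))}.
\lnot (((((\lnot q4 \to \lnot q4) \land (q5 \to q2)) \lor ((\lnot q3 \to \lnot q4) \land q5)) \land \lnot ((\lnot q4 \to \lnot q4) \land (q5 \to q2))) \to ((\lnot q3 \to \lnot q4) \land q5)): α-rule — add ((((\lnot q4 \to \lnot q4) \land (q5 \to q2)) \lor ((\lnot q3 \to \lnot q4) \land q5)) \land \lnot ((\lnot q4 \to \lnot q4) \land (q5 \to q2))), \lnot ((\lnot q3 \to \lnot q4) \land q5).
((((\lnot q4 \to \lnot q4) \land (q5 \to q2)) \lor ((\lnot q3 \to \lnot q4) \land q5)) \land \lnot ((\lnot q4 \to \lnot q4) \land (q5 \to q2))): α-rule — add (((\lnot q4 \to \lnot q4) \land (q5 \to q2)) \lor ((\lnot q3 \to \lnot q4) \land q5)), \lnot ((\lnot q4 \to \lnot q4) \land (q5 \to q2)).
\lnot ((\lnot q3 \to \lnot q4) \land q5): β-rule — branch into \lnot (\lnot q3 \to \lnot q4)  //  \lnot q5.
  branch 1 (add \lnot (\lnot q3 \to \lnot q4)):
    \lnot (\lnot q3 \to \lnot q4): α-rule — add \lnot q3, \lnot \lnot q4.
    (((\lnot q4 \to \lnot q4) \land (q5 \to q2)) \lor ((\lnot q3 \to \lnot q4) \land q5)): β-rule — branch into ((\lnot q4 \to \lnot q4) \land (q5 \to q2))  //  ((\lnot q3 \to \lnot q4) \land q5).
      branch 1.1 (add ((\lnot q4 \to \lnot q4) \land (q5 \to q2))):
        ((\lnot q4 \to \lnot q4) \land (q5 \to q2)): α-rule — add (\lnot q4 \to \lnot q4), (q5 \to q2).
        \lnot ((\lnot q4 \to \lnot q4) \land (q5 \to q2)): β-rule — branch into \lnot (\lnot q4 \to \lnot q4)  //  \lnot (q5 \to q2).
          branch 1.1.1 (add \lnot (\lnot q4 \to \lnot q4)):
            \lnot (\lnot q4 \to \lnot q4): α-rule — add \lnot q4, \lnot \lnot q4.
            × closes — contains both q4 and \lnot q4.
          branch 1.1.2 (add \lnot (q5 \to q2)):
            \lnot (q5 \to q2): α-rule — add q5, \lnot q2.
            (\lnot q4 \to \lnot q4): β-rule — branch into \lnot \lnot q4  //  \lnot q4.
              branch 1.1.2.1 (add \lnot \lnot q4):
                (q5 \to q2): β-rule — branch into \lnot q5  //  q2.
                  branch 1.1.2.1.1 (add \lnot q5):
                    × closes — contains both q5 and \lnot q5.
                  branch 1.1.2.1.2 (add q2):
                    × closes — contains both q2 and \lnot q2.
              branch 1.1.2.2 (add \lnot q4):
                × closes — contains both q4 and \lnot q4.
      branch 1.2 (add ((\lnot q3 \to \lnot q4) \land q5)):
        ((\lnot q3 \to \lnot q4) \land q5): α-rule — add (\lnot q3 \to \lnot q4), q5.
        \lnot ((\lnot q4 \to \lnot q4) \land (q5 \to q2)): β-rule — branch into \lnot (\lnot q4 \to \lnot q4)  //  \lnot (q5 \to q2).
          branch 1.2.1 (add \lnot (\lnot q4 \to \lnot q4)):
            \lnot (\lnot q4 \to \lnot q4): α-rule — add \lnot q4, \lnot \lnot q4.
            × closes — contains both q4 and \lnot q4.
          branch 1.2.2 (add \lnot (q5 \to q2)):
            \lnot (q5 \to q2): α-rule — add q5, \lnot q2.
            (\lnot q3 \to \lnot q4): β-rule — branch into \lnot \lnot q3  //  \lnot q4.
              branch 1.2.2.1 (add \lnot \lnot q3):
                × closes — contains both q3 and \lnot q3.
              branch 1.2.2.2 (add \lnot q4):
                × closes — contains both q4 and \lnot q4.
  branch 2 (add \lnot q5):
    (((\lnot q4 \to \lnot q4) \land (q5 \to q2)) \lor ((\lnot q3 \to \lnot q4) \land q5)): β-rule — branch into ((\lnot q4 \to \lnot q4) \land (q5 \to q2))  //  ((\lnot q3 \to \lnot q4) \land q5).
      branch 2.1 (add ((\lnot q4 \to \lnot q4) \land (q5 \to q2))):
        ((\lnot q4 \to \lnot q4) \land (q5 \to q2)): α-rule — add (\lnot q4 \to \lnot q4), (q5 \to q2).
        \lnot ((\lnot q4 \to \lnot q4) \land (q5 \to q2)): β-rule — branch into \lnot (\lnot q4 \to \lnot q4)  //  \lnot (q5 \to q2).
          branch 2.1.1 (add \lnot (\lnot q4 \to \lnot q4)):
            \lnot (\lnot q4 \to \lnot q4): α-rule — add \lnot q4, \lnot \lnot q4.
            × closes — contains both q4 and \lnot q4.
          branch 2.1.2 (add \lnot (q5 \to q2)):
            \lnot (q5 \to q2): α-rule — add q5, \lnot q2.
            × closes — contains both q5 and \lnot q5.
      branch 2.2 (add ((\lnot q3 \to \lnot q4) \land q5)):
        ((\lnot q3 \to \lnot q4) \land q5): α-rule — add (\lnot q3 \to \lnot q4), q5.
        × closes — contains both q5 and \lnot q5.
All 10 branches close.
Every branch closed; the formula is unsatisfiable.

Unsatisfiable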